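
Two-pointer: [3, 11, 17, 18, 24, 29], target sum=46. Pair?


Two pointers: lo=0, hi=5
Found pair: (17, 29) summing to 46


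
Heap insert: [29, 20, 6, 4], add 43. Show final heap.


Append 43: [29, 20, 6, 4, 43]
Bubble up: swap idx 4(43) with idx 1(20); swap idx 1(43) with idx 0(29)
Result: [43, 29, 6, 4, 20]


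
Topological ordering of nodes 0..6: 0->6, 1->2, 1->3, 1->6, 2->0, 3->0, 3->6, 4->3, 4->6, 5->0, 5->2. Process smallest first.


Kahn's algorithm, process smallest node first
Order: [1, 4, 3, 5, 2, 0, 6]


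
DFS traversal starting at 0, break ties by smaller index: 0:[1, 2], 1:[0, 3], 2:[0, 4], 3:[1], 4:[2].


DFS stack-based: start with [0]
Visit order: [0, 1, 3, 2, 4]


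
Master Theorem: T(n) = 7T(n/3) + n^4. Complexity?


a=7, b=3, c=4. log_3(7)=1.771 < c=4. Case 3: O(n^c) = O(n^4)
Complexity: O(n^4)


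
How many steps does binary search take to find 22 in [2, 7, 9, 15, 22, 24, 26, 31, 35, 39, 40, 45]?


Search for 22:
[0,11] mid=5 arr[5]=24
[0,4] mid=2 arr[2]=9
[3,4] mid=3 arr[3]=15
[4,4] mid=4 arr[4]=22
Total: 4 comparisons


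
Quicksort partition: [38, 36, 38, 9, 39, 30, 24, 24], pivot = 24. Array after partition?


Elements <= 24 go left of pivot.
Result: [9, 24, 24, 38, 39, 30, 36, 38], pivot at index 2


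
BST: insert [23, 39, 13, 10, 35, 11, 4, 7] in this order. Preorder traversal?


Root = 23; build tree by BST insertion.
Preorder traversal: [23, 13, 10, 4, 7, 11, 39, 35]


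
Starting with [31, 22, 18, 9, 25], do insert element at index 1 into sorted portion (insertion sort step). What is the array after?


After one pass: [22, 31, 18, 9, 25]


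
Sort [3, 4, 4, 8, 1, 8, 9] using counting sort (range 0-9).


Count array: [0, 1, 0, 1, 2, 0, 0, 0, 2, 1]
Reconstruct: [1, 3, 4, 4, 8, 8, 9]


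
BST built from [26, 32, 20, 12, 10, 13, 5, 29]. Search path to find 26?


BST root = 26
Search for 26: compare at each node
Path: [26]


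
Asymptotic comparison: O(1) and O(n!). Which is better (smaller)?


constant grows slower than factorial
O(1) is asymptotically smaller; O(n!) grows faster


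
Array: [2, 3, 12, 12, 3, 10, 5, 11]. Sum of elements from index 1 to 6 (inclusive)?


Prefix sums: [0, 2, 5, 17, 29, 32, 42, 47, 58]
Sum[1..6] = prefix[7] - prefix[1] = 47 - 2 = 45


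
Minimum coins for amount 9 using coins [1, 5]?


dp[0]=0; dp[i]=1+min(dp[i-c] for c in coins)
...dp[4]=4, dp[5]=1, dp[6]=2, dp[7]=3, dp[8]=4, dp[9]=5
Minimum coins for 9 = 5


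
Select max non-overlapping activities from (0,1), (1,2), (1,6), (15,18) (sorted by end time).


Greedy: pick earliest-ending, then skip overlaps.
Selected (3 activities): [(0, 1), (1, 2), (15, 18)]


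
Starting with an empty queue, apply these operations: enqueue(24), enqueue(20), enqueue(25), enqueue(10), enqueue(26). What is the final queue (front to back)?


enqueue(24) -> [24]
enqueue(20) -> [24, 20]
enqueue(25) -> [24, 20, 25]
enqueue(10) -> [24, 20, 25, 10]
enqueue(26) -> [24, 20, 25, 10, 26]
Final queue (front to back): [24, 20, 25, 10, 26]


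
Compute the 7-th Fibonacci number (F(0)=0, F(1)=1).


F(n)=F(n-1)+F(n-2)
...F(5)=5, F(6)=8, F(7)=13


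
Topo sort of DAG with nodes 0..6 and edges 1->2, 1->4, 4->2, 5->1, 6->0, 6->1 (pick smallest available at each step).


Kahn's algorithm, process smallest node first
Order: [3, 5, 6, 0, 1, 4, 2]


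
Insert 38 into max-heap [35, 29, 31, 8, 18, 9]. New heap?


Append 38: [35, 29, 31, 8, 18, 9, 38]
Bubble up: swap idx 6(38) with idx 2(31); swap idx 2(38) with idx 0(35)
Result: [38, 29, 35, 8, 18, 9, 31]


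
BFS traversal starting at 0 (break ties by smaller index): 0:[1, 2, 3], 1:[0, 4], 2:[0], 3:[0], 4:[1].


BFS queue: start with [0]
Visit order: [0, 1, 2, 3, 4]


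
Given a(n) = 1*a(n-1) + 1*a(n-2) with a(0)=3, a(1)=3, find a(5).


Build bottom-up:
...a(3)=9, a(4)=15, a(5)=1*15+1*9=24


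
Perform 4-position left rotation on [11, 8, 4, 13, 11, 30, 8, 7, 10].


Left rotate by 4: [11, 30, 8, 7, 10, 11, 8, 4, 13]


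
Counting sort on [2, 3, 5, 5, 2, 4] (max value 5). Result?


Count array: [0, 0, 2, 1, 1, 2]
Reconstruct: [2, 2, 3, 4, 5, 5]


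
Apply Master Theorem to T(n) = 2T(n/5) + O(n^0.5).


a=2, b=5, c=0.5. log_5(2)=0.431 < c=0.5. Case 3: O(n^c) = O(sqrt(n))
Complexity: O(sqrt(n))


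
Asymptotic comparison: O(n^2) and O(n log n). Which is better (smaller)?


linearithmic grows slower than quadratic
O(n log n) is asymptotically smaller; O(n^2) grows faster


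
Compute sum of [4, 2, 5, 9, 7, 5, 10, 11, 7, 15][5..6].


Prefix sums: [0, 4, 6, 11, 20, 27, 32, 42, 53, 60, 75]
Sum[5..6] = prefix[7] - prefix[5] = 42 - 27 = 15


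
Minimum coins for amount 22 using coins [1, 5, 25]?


dp[0]=0; dp[i]=1+min(dp[i-c] for c in coins)
...dp[17]=5, dp[18]=6, dp[19]=7, dp[20]=4, dp[21]=5, dp[22]=6
Minimum coins for 22 = 6


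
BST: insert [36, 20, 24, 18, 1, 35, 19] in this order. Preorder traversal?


Root = 36; build tree by BST insertion.
Preorder traversal: [36, 20, 18, 1, 19, 24, 35]


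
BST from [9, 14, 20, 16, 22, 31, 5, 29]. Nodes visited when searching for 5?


BST root = 9
Search for 5: compare at each node
Path: [9, 5]


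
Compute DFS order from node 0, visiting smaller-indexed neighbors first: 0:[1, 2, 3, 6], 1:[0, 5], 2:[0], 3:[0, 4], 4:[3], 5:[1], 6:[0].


DFS stack-based: start with [0]
Visit order: [0, 1, 5, 2, 3, 4, 6]


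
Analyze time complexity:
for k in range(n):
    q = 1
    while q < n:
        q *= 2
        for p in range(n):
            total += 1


Per nesting level: O(n) * O(log n) * O(n) = O(n^2 log n)
Complexity: O(n^2 log n)


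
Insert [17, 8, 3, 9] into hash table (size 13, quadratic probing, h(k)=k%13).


Insertions: 17->slot 4; 8->slot 8; 3->slot 3; 9->slot 9
Table: [None, None, None, 3, 17, None, None, None, 8, 9, None, None, None]


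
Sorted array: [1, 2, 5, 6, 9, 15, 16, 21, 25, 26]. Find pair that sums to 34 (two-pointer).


Two pointers: lo=0, hi=9
Found pair: (9, 25) summing to 34


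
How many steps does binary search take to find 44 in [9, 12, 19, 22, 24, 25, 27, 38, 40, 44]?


Search for 44:
[0,9] mid=4 arr[4]=24
[5,9] mid=7 arr[7]=38
[8,9] mid=8 arr[8]=40
[9,9] mid=9 arr[9]=44
Total: 4 comparisons


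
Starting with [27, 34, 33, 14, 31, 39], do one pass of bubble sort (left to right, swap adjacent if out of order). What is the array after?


After one pass: [27, 33, 14, 31, 34, 39]


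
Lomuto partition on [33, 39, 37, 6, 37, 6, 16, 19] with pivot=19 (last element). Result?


Elements <= 19 go left of pivot.
Result: [6, 6, 16, 19, 37, 39, 37, 33], pivot at index 3


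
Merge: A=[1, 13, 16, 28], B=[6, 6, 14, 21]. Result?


Compare heads, take smaller each step.
Merged: [1, 6, 6, 13, 14, 16, 21, 28]


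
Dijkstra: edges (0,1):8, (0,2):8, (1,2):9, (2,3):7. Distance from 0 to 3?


Dijkstra from 0:
Distances: {0: 0, 1: 8, 2: 8, 3: 15}
Shortest distance to 3 = 15, path = [0, 2, 3]


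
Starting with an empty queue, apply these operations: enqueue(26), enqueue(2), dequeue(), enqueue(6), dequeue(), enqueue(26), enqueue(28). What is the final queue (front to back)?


enqueue(26) -> [26]
enqueue(2) -> [26, 2]
dequeue() returns 26 -> [2]
enqueue(6) -> [2, 6]
dequeue() returns 2 -> [6]
enqueue(26) -> [6, 26]
enqueue(28) -> [6, 26, 28]
Final queue (front to back): [6, 26, 28]


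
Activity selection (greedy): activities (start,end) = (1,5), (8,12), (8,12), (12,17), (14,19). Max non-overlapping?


Greedy: pick earliest-ending, then skip overlaps.
Selected (3 activities): [(1, 5), (8, 12), (12, 17)]


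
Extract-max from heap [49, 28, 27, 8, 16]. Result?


Max = 49
Replace root with last, heapify down
Resulting heap: [28, 16, 27, 8]


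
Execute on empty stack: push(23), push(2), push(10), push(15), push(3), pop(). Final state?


push(23) -> [23]
push(2) -> [23, 2]
push(10) -> [23, 2, 10]
push(15) -> [23, 2, 10, 15]
push(3) -> [23, 2, 10, 15, 3]
pop() returns 3 -> [23, 2, 10, 15]
Final stack (bottom to top): [23, 2, 10, 15]


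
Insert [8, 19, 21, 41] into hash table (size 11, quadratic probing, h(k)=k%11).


Insertions: 8->slot 8; 19->slot 9; 21->slot 10; 41->slot 1
Table: [None, 41, None, None, None, None, None, None, 8, 19, 21]


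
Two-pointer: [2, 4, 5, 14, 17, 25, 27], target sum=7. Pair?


Two pointers: lo=0, hi=6
Found pair: (2, 5) summing to 7


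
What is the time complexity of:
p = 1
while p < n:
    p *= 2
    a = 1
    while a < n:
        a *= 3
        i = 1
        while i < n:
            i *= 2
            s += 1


Per nesting level: O(log n) * O(log n) * O(log n) = O((log n)^3)
Complexity: O((log n)^3)


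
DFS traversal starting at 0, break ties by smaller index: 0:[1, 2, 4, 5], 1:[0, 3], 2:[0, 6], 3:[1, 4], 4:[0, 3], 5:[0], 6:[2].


DFS stack-based: start with [0]
Visit order: [0, 1, 3, 4, 2, 6, 5]


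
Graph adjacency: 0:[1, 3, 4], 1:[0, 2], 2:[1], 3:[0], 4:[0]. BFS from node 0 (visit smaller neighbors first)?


BFS queue: start with [0]
Visit order: [0, 1, 3, 4, 2]


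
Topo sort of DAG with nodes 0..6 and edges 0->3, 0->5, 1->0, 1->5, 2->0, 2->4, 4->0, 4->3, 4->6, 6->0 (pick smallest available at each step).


Kahn's algorithm, process smallest node first
Order: [1, 2, 4, 6, 0, 3, 5]


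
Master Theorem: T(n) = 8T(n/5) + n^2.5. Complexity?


a=8, b=5, c=2.5. log_5(8)=1.292 < c=2.5. Case 3: O(n^c) = O(n^2.500)
Complexity: O(n^2.500)


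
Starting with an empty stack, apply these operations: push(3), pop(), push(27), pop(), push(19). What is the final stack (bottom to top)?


push(3) -> [3]
pop() returns 3 -> []
push(27) -> [27]
pop() returns 27 -> []
push(19) -> [19]
Final stack (bottom to top): [19]


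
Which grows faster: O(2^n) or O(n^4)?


quartic grows slower than exponential
O(n^4) is asymptotically smaller; O(2^n) grows faster


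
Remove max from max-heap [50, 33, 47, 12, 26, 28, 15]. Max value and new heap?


Max = 50
Replace root with last, heapify down
Resulting heap: [47, 33, 28, 12, 26, 15]


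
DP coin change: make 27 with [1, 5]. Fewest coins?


dp[0]=0; dp[i]=1+min(dp[i-c] for c in coins)
...dp[22]=6, dp[23]=7, dp[24]=8, dp[25]=5, dp[26]=6, dp[27]=7
Minimum coins for 27 = 7


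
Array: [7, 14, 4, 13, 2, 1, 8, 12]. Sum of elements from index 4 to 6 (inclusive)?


Prefix sums: [0, 7, 21, 25, 38, 40, 41, 49, 61]
Sum[4..6] = prefix[7] - prefix[4] = 49 - 38 = 11


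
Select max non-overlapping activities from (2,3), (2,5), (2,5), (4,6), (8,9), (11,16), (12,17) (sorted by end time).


Greedy: pick earliest-ending, then skip overlaps.
Selected (4 activities): [(2, 3), (4, 6), (8, 9), (11, 16)]


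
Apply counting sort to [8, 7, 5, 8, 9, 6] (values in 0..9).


Count array: [0, 0, 0, 0, 0, 1, 1, 1, 2, 1]
Reconstruct: [5, 6, 7, 8, 8, 9]


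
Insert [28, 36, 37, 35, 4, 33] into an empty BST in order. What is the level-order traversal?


Root = 28; build tree by BST insertion.
Level-Order traversal: [28, 4, 36, 35, 37, 33]


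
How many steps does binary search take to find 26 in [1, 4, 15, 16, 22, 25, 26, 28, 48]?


Search for 26:
[0,8] mid=4 arr[4]=22
[5,8] mid=6 arr[6]=26
Total: 2 comparisons


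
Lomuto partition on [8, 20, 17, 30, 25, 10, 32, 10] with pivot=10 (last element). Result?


Elements <= 10 go left of pivot.
Result: [8, 10, 10, 30, 25, 20, 32, 17], pivot at index 2


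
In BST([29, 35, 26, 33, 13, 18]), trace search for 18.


BST root = 29
Search for 18: compare at each node
Path: [29, 26, 13, 18]


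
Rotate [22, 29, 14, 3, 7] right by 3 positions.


Right rotate by 3: [14, 3, 7, 22, 29]


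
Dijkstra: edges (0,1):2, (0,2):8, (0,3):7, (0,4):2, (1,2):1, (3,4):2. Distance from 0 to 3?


Dijkstra from 0:
Distances: {0: 0, 1: 2, 2: 3, 3: 4, 4: 2}
Shortest distance to 3 = 4, path = [0, 4, 3]


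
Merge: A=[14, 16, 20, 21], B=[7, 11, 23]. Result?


Compare heads, take smaller each step.
Merged: [7, 11, 14, 16, 20, 21, 23]


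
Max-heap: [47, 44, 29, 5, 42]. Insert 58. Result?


Append 58: [47, 44, 29, 5, 42, 58]
Bubble up: swap idx 5(58) with idx 2(29); swap idx 2(58) with idx 0(47)
Result: [58, 44, 47, 5, 42, 29]


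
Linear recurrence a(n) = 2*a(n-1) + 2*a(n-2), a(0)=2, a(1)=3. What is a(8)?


Build bottom-up:
...a(6)=536, a(7)=1464, a(8)=2*1464+2*536=4000


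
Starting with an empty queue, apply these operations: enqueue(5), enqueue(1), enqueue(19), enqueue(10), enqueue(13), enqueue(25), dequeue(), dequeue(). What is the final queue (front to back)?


enqueue(5) -> [5]
enqueue(1) -> [5, 1]
enqueue(19) -> [5, 1, 19]
enqueue(10) -> [5, 1, 19, 10]
enqueue(13) -> [5, 1, 19, 10, 13]
enqueue(25) -> [5, 1, 19, 10, 13, 25]
dequeue() returns 5 -> [1, 19, 10, 13, 25]
dequeue() returns 1 -> [19, 10, 13, 25]
Final queue (front to back): [19, 10, 13, 25]


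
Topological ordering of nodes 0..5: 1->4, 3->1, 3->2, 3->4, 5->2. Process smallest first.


Kahn's algorithm, process smallest node first
Order: [0, 3, 1, 4, 5, 2]


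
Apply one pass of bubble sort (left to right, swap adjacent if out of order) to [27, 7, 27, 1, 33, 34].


After one pass: [7, 27, 1, 27, 33, 34]


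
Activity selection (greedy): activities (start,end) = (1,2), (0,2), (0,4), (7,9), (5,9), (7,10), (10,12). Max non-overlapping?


Greedy: pick earliest-ending, then skip overlaps.
Selected (3 activities): [(1, 2), (7, 9), (10, 12)]


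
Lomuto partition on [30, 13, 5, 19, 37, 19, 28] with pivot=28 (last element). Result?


Elements <= 28 go left of pivot.
Result: [13, 5, 19, 19, 28, 30, 37], pivot at index 4


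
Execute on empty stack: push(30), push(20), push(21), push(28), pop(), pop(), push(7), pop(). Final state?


push(30) -> [30]
push(20) -> [30, 20]
push(21) -> [30, 20, 21]
push(28) -> [30, 20, 21, 28]
pop() returns 28 -> [30, 20, 21]
pop() returns 21 -> [30, 20]
push(7) -> [30, 20, 7]
pop() returns 7 -> [30, 20]
Final stack (bottom to top): [30, 20]


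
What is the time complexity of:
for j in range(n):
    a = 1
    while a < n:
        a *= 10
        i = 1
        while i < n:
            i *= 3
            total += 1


Per nesting level: O(n) * O(log n) * O(log n) = O(n (log n)^2)
Complexity: O(n (log n)^2)


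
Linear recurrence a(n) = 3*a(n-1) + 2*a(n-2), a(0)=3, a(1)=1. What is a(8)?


Build bottom-up:
...a(6)=1329, a(7)=4733, a(8)=3*4733+2*1329=16857


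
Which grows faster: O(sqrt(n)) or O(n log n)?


sublinear grows slower than linearithmic
O(sqrt(n)) is asymptotically smaller; O(n log n) grows faster


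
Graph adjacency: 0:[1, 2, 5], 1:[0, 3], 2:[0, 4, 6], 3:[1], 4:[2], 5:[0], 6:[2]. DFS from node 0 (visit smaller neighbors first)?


DFS stack-based: start with [0]
Visit order: [0, 1, 3, 2, 4, 6, 5]


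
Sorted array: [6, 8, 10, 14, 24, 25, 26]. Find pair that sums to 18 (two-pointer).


Two pointers: lo=0, hi=6
Found pair: (8, 10) summing to 18


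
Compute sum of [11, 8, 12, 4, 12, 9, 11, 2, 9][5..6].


Prefix sums: [0, 11, 19, 31, 35, 47, 56, 67, 69, 78]
Sum[5..6] = prefix[7] - prefix[5] = 67 - 47 = 20


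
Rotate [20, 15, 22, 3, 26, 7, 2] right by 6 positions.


Right rotate by 6: [15, 22, 3, 26, 7, 2, 20]


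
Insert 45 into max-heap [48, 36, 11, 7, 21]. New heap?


Append 45: [48, 36, 11, 7, 21, 45]
Bubble up: swap idx 5(45) with idx 2(11)
Result: [48, 36, 45, 7, 21, 11]


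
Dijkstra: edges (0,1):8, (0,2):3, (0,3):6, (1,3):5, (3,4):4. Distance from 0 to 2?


Dijkstra from 0:
Distances: {0: 0, 1: 8, 2: 3, 3: 6, 4: 10}
Shortest distance to 2 = 3, path = [0, 2]


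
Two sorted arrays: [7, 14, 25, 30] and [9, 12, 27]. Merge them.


Compare heads, take smaller each step.
Merged: [7, 9, 12, 14, 25, 27, 30]


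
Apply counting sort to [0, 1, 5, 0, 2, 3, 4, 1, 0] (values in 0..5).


Count array: [3, 2, 1, 1, 1, 1]
Reconstruct: [0, 0, 0, 1, 1, 2, 3, 4, 5]


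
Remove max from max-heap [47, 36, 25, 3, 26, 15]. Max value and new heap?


Max = 47
Replace root with last, heapify down
Resulting heap: [36, 26, 25, 3, 15]


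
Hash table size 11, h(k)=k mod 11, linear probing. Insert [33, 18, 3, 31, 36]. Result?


Insertions: 33->slot 0; 18->slot 7; 3->slot 3; 31->slot 9; 36->slot 4
Table: [33, None, None, 3, 36, None, None, 18, None, 31, None]


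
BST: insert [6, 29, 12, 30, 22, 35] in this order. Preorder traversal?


Root = 6; build tree by BST insertion.
Preorder traversal: [6, 29, 12, 22, 30, 35]


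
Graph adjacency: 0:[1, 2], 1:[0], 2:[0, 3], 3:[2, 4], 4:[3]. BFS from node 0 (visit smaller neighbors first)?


BFS queue: start with [0]
Visit order: [0, 1, 2, 3, 4]


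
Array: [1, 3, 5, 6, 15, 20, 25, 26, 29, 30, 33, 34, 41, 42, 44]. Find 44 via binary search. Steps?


Search for 44:
[0,14] mid=7 arr[7]=26
[8,14] mid=11 arr[11]=34
[12,14] mid=13 arr[13]=42
[14,14] mid=14 arr[14]=44
Total: 4 comparisons


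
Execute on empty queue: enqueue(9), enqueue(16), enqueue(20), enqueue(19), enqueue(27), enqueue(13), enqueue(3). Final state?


enqueue(9) -> [9]
enqueue(16) -> [9, 16]
enqueue(20) -> [9, 16, 20]
enqueue(19) -> [9, 16, 20, 19]
enqueue(27) -> [9, 16, 20, 19, 27]
enqueue(13) -> [9, 16, 20, 19, 27, 13]
enqueue(3) -> [9, 16, 20, 19, 27, 13, 3]
Final queue (front to back): [9, 16, 20, 19, 27, 13, 3]


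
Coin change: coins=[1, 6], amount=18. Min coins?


dp[0]=0; dp[i]=1+min(dp[i-c] for c in coins)
...dp[13]=3, dp[14]=4, dp[15]=5, dp[16]=6, dp[17]=7, dp[18]=3
Minimum coins for 18 = 3


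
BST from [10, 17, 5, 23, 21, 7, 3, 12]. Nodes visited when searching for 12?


BST root = 10
Search for 12: compare at each node
Path: [10, 17, 12]


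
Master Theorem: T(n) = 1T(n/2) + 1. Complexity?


a=1, b=2, c=0. log_2(1)=0 = c=0. Case 2: O(n^c log n) = O(log n)
Complexity: O(log n)


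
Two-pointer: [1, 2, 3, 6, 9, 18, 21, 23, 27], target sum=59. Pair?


Two pointers: lo=0, hi=8
No pair sums to 59


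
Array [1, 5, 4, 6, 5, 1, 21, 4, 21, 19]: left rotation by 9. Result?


Left rotate by 9: [19, 1, 5, 4, 6, 5, 1, 21, 4, 21]


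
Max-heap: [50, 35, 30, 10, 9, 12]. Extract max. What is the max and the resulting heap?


Max = 50
Replace root with last, heapify down
Resulting heap: [35, 12, 30, 10, 9]


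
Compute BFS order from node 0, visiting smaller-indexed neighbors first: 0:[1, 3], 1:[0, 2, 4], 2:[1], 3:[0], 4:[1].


BFS queue: start with [0]
Visit order: [0, 1, 3, 2, 4]


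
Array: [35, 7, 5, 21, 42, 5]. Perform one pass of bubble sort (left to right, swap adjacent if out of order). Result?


After one pass: [7, 5, 21, 35, 5, 42]


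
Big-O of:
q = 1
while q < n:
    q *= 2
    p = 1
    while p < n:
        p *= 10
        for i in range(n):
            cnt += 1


Per nesting level: O(log n) * O(log n) * O(n) = O(n (log n)^2)
Complexity: O(n (log n)^2)


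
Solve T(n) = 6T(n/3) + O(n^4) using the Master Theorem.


a=6, b=3, c=4. log_3(6)=1.631 < c=4. Case 3: O(n^c) = O(n^4)
Complexity: O(n^4)


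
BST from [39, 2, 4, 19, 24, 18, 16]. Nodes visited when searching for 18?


BST root = 39
Search for 18: compare at each node
Path: [39, 2, 4, 19, 18]


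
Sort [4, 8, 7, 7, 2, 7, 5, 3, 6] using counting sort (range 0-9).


Count array: [0, 0, 1, 1, 1, 1, 1, 3, 1, 0]
Reconstruct: [2, 3, 4, 5, 6, 7, 7, 7, 8]


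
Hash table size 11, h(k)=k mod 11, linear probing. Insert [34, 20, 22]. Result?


Insertions: 34->slot 1; 20->slot 9; 22->slot 0
Table: [22, 34, None, None, None, None, None, None, None, 20, None]


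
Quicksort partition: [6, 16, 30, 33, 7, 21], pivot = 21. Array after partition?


Elements <= 21 go left of pivot.
Result: [6, 16, 7, 21, 30, 33], pivot at index 3


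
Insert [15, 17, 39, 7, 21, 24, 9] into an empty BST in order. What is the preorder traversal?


Root = 15; build tree by BST insertion.
Preorder traversal: [15, 7, 9, 17, 39, 21, 24]


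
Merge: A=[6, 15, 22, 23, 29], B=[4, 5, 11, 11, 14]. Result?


Compare heads, take smaller each step.
Merged: [4, 5, 6, 11, 11, 14, 15, 22, 23, 29]


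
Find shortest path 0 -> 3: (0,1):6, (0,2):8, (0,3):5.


Dijkstra from 0:
Distances: {0: 0, 1: 6, 2: 8, 3: 5}
Shortest distance to 3 = 5, path = [0, 3]


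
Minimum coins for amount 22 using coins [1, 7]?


dp[0]=0; dp[i]=1+min(dp[i-c] for c in coins)
...dp[17]=5, dp[18]=6, dp[19]=7, dp[20]=8, dp[21]=3, dp[22]=4
Minimum coins for 22 = 4


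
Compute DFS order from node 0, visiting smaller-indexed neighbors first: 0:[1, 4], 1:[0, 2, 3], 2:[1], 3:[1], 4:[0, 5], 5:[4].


DFS stack-based: start with [0]
Visit order: [0, 1, 2, 3, 4, 5]


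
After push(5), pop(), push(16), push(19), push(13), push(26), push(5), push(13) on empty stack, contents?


push(5) -> [5]
pop() returns 5 -> []
push(16) -> [16]
push(19) -> [16, 19]
push(13) -> [16, 19, 13]
push(26) -> [16, 19, 13, 26]
push(5) -> [16, 19, 13, 26, 5]
push(13) -> [16, 19, 13, 26, 5, 13]
Final stack (bottom to top): [16, 19, 13, 26, 5, 13]


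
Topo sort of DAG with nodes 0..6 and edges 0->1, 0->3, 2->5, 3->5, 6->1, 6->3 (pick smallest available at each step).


Kahn's algorithm, process smallest node first
Order: [0, 2, 4, 6, 1, 3, 5]


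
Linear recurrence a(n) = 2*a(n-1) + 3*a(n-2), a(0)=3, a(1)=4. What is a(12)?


Build bottom-up:
...a(10)=103337, a(11)=310006, a(12)=2*310006+3*103337=930023


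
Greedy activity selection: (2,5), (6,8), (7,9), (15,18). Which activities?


Greedy: pick earliest-ending, then skip overlaps.
Selected (3 activities): [(2, 5), (6, 8), (15, 18)]


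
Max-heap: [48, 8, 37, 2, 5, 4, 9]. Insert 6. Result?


Append 6: [48, 8, 37, 2, 5, 4, 9, 6]
Bubble up: swap idx 7(6) with idx 3(2)
Result: [48, 8, 37, 6, 5, 4, 9, 2]


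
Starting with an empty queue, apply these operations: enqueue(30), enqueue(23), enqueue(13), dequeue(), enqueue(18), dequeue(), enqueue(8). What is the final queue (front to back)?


enqueue(30) -> [30]
enqueue(23) -> [30, 23]
enqueue(13) -> [30, 23, 13]
dequeue() returns 30 -> [23, 13]
enqueue(18) -> [23, 13, 18]
dequeue() returns 23 -> [13, 18]
enqueue(8) -> [13, 18, 8]
Final queue (front to back): [13, 18, 8]


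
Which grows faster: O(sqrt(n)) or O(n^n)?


sublinear grows slower than n^n
O(sqrt(n)) is asymptotically smaller; O(n^n) grows faster


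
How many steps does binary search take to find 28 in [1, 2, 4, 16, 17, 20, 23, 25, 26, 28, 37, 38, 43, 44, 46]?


Search for 28:
[0,14] mid=7 arr[7]=25
[8,14] mid=11 arr[11]=38
[8,10] mid=9 arr[9]=28
Total: 3 comparisons


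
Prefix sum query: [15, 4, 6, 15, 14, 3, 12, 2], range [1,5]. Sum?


Prefix sums: [0, 15, 19, 25, 40, 54, 57, 69, 71]
Sum[1..5] = prefix[6] - prefix[1] = 57 - 15 = 42


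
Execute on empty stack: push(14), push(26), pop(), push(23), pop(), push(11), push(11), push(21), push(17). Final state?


push(14) -> [14]
push(26) -> [14, 26]
pop() returns 26 -> [14]
push(23) -> [14, 23]
pop() returns 23 -> [14]
push(11) -> [14, 11]
push(11) -> [14, 11, 11]
push(21) -> [14, 11, 11, 21]
push(17) -> [14, 11, 11, 21, 17]
Final stack (bottom to top): [14, 11, 11, 21, 17]


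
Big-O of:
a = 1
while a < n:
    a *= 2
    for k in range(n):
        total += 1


Per nesting level: O(log n) * O(n) = O(n log n)
Complexity: O(n log n)


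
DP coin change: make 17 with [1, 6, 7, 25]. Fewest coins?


dp[0]=0; dp[i]=1+min(dp[i-c] for c in coins)
...dp[12]=2, dp[13]=2, dp[14]=2, dp[15]=3, dp[16]=4, dp[17]=5
Minimum coins for 17 = 5


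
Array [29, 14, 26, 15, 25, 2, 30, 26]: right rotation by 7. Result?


Right rotate by 7: [14, 26, 15, 25, 2, 30, 26, 29]


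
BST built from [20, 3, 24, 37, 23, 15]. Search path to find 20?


BST root = 20
Search for 20: compare at each node
Path: [20]


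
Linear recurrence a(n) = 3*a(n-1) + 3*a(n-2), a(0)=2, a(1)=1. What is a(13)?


Build bottom-up:
...a(11)=1310985, a(12)=4970322, a(13)=3*4970322+3*1310985=18843921


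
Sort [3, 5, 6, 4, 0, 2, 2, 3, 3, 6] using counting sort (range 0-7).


Count array: [1, 0, 2, 3, 1, 1, 2, 0]
Reconstruct: [0, 2, 2, 3, 3, 3, 4, 5, 6, 6]


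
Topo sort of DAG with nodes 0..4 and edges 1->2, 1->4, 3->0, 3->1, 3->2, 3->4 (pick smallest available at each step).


Kahn's algorithm, process smallest node first
Order: [3, 0, 1, 2, 4]


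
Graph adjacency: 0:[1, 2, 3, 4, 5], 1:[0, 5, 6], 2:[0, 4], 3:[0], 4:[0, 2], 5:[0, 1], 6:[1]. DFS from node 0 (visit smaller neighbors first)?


DFS stack-based: start with [0]
Visit order: [0, 1, 5, 6, 2, 4, 3]


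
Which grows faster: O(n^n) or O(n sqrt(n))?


n^1.5 grows slower than n^n
O(n sqrt(n)) is asymptotically smaller; O(n^n) grows faster


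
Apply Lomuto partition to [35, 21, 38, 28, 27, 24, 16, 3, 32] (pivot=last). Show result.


Elements <= 32 go left of pivot.
Result: [21, 28, 27, 24, 16, 3, 32, 35, 38], pivot at index 6


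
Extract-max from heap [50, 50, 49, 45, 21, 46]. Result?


Max = 50
Replace root with last, heapify down
Resulting heap: [50, 46, 49, 45, 21]


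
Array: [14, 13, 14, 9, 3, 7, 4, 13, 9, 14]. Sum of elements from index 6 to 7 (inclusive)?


Prefix sums: [0, 14, 27, 41, 50, 53, 60, 64, 77, 86, 100]
Sum[6..7] = prefix[8] - prefix[6] = 77 - 60 = 17


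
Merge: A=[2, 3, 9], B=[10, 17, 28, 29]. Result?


Compare heads, take smaller each step.
Merged: [2, 3, 9, 10, 17, 28, 29]


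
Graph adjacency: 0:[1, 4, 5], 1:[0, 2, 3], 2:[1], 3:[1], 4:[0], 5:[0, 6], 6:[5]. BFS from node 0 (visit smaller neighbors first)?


BFS queue: start with [0]
Visit order: [0, 1, 4, 5, 2, 3, 6]


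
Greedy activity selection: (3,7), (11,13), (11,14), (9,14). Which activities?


Greedy: pick earliest-ending, then skip overlaps.
Selected (2 activities): [(3, 7), (11, 13)]


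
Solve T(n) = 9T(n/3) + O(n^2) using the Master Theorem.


a=9, b=3, c=2. log_3(9)=2 = c=2. Case 2: O(n^c log n) = O(n^2 log n)
Complexity: O(n^2 log n)


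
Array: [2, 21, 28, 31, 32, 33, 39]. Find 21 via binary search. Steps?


Search for 21:
[0,6] mid=3 arr[3]=31
[0,2] mid=1 arr[1]=21
Total: 2 comparisons


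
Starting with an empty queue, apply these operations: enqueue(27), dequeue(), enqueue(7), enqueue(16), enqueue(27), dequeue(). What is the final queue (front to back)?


enqueue(27) -> [27]
dequeue() returns 27 -> []
enqueue(7) -> [7]
enqueue(16) -> [7, 16]
enqueue(27) -> [7, 16, 27]
dequeue() returns 7 -> [16, 27]
Final queue (front to back): [16, 27]


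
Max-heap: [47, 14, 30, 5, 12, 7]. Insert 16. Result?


Append 16: [47, 14, 30, 5, 12, 7, 16]
Bubble up: no swaps needed
Result: [47, 14, 30, 5, 12, 7, 16]


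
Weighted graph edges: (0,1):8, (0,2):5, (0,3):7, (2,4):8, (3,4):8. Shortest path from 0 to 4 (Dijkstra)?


Dijkstra from 0:
Distances: {0: 0, 1: 8, 2: 5, 3: 7, 4: 13}
Shortest distance to 4 = 13, path = [0, 2, 4]


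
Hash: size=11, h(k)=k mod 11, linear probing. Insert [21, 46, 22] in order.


Insertions: 21->slot 10; 46->slot 2; 22->slot 0
Table: [22, None, 46, None, None, None, None, None, None, None, 21]


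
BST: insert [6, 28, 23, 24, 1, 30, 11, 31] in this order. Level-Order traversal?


Root = 6; build tree by BST insertion.
Level-Order traversal: [6, 1, 28, 23, 30, 11, 24, 31]


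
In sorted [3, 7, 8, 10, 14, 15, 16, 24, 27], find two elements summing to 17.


Two pointers: lo=0, hi=8
Found pair: (3, 14) summing to 17


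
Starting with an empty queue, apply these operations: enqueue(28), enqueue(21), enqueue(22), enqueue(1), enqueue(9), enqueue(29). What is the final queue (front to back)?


enqueue(28) -> [28]
enqueue(21) -> [28, 21]
enqueue(22) -> [28, 21, 22]
enqueue(1) -> [28, 21, 22, 1]
enqueue(9) -> [28, 21, 22, 1, 9]
enqueue(29) -> [28, 21, 22, 1, 9, 29]
Final queue (front to back): [28, 21, 22, 1, 9, 29]


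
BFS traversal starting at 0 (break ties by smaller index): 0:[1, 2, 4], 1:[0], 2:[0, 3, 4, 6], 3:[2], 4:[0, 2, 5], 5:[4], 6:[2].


BFS queue: start with [0]
Visit order: [0, 1, 2, 4, 3, 6, 5]


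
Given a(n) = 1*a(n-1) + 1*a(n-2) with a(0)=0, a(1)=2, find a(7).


Build bottom-up:
...a(5)=10, a(6)=16, a(7)=1*16+1*10=26


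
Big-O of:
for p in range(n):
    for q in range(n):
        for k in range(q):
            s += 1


Per nesting level: O(n) * O(n) * O(n) [triangular over q] = O(n^3)
Complexity: O(n^3)


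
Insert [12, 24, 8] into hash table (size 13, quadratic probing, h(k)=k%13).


Insertions: 12->slot 12; 24->slot 11; 8->slot 8
Table: [None, None, None, None, None, None, None, None, 8, None, None, 24, 12]


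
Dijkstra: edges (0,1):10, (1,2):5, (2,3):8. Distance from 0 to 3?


Dijkstra from 0:
Distances: {0: 0, 1: 10, 2: 15, 3: 23}
Shortest distance to 3 = 23, path = [0, 1, 2, 3]


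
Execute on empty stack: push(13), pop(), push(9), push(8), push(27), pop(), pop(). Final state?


push(13) -> [13]
pop() returns 13 -> []
push(9) -> [9]
push(8) -> [9, 8]
push(27) -> [9, 8, 27]
pop() returns 27 -> [9, 8]
pop() returns 8 -> [9]
Final stack (bottom to top): [9]


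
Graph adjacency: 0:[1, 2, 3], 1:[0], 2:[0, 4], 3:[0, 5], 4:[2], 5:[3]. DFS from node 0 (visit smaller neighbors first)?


DFS stack-based: start with [0]
Visit order: [0, 1, 2, 4, 3, 5]


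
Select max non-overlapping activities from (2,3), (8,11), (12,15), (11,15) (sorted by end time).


Greedy: pick earliest-ending, then skip overlaps.
Selected (3 activities): [(2, 3), (8, 11), (12, 15)]


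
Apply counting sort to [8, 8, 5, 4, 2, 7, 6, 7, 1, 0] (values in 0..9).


Count array: [1, 1, 1, 0, 1, 1, 1, 2, 2, 0]
Reconstruct: [0, 1, 2, 4, 5, 6, 7, 7, 8, 8]


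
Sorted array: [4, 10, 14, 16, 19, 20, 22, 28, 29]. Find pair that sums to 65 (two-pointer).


Two pointers: lo=0, hi=8
No pair sums to 65


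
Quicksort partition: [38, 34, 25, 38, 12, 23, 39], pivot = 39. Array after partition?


Elements <= 39 go left of pivot.
Result: [38, 34, 25, 38, 12, 23, 39], pivot at index 6


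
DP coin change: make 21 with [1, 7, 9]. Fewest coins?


dp[0]=0; dp[i]=1+min(dp[i-c] for c in coins)
...dp[16]=2, dp[17]=3, dp[18]=2, dp[19]=3, dp[20]=4, dp[21]=3
Minimum coins for 21 = 3


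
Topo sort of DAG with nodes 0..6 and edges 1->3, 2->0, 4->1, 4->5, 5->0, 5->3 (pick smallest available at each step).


Kahn's algorithm, process smallest node first
Order: [2, 4, 1, 5, 0, 3, 6]


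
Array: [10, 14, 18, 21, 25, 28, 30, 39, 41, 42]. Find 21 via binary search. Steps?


Search for 21:
[0,9] mid=4 arr[4]=25
[0,3] mid=1 arr[1]=14
[2,3] mid=2 arr[2]=18
[3,3] mid=3 arr[3]=21
Total: 4 comparisons


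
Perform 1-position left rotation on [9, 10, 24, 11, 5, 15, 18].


Left rotate by 1: [10, 24, 11, 5, 15, 18, 9]


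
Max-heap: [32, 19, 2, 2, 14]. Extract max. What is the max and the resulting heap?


Max = 32
Replace root with last, heapify down
Resulting heap: [19, 14, 2, 2]


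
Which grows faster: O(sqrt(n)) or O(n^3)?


sublinear grows slower than cubic
O(sqrt(n)) is asymptotically smaller; O(n^3) grows faster


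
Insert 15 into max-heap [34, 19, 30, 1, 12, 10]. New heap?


Append 15: [34, 19, 30, 1, 12, 10, 15]
Bubble up: no swaps needed
Result: [34, 19, 30, 1, 12, 10, 15]


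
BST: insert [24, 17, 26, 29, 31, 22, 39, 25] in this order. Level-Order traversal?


Root = 24; build tree by BST insertion.
Level-Order traversal: [24, 17, 26, 22, 25, 29, 31, 39]


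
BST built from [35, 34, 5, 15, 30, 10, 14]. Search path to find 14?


BST root = 35
Search for 14: compare at each node
Path: [35, 34, 5, 15, 10, 14]


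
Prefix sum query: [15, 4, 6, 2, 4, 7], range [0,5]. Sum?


Prefix sums: [0, 15, 19, 25, 27, 31, 38]
Sum[0..5] = prefix[6] - prefix[0] = 38 - 0 = 38


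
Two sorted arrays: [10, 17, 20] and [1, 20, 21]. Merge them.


Compare heads, take smaller each step.
Merged: [1, 10, 17, 20, 20, 21]


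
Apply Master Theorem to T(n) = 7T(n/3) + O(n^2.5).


a=7, b=3, c=2.5. log_3(7)=1.771 < c=2.5. Case 3: O(n^c) = O(n^2.500)
Complexity: O(n^2.500)


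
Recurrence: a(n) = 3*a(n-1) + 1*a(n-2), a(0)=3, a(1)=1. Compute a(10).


Build bottom-up:
...a(8)=7494, a(9)=24751, a(10)=3*24751+1*7494=81747


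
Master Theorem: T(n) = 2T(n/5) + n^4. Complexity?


a=2, b=5, c=4. log_5(2)=0.431 < c=4. Case 3: O(n^c) = O(n^4)
Complexity: O(n^4)


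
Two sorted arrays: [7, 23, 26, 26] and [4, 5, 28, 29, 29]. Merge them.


Compare heads, take smaller each step.
Merged: [4, 5, 7, 23, 26, 26, 28, 29, 29]


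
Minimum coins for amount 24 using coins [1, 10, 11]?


dp[0]=0; dp[i]=1+min(dp[i-c] for c in coins)
...dp[19]=9, dp[20]=2, dp[21]=2, dp[22]=2, dp[23]=3, dp[24]=4
Minimum coins for 24 = 4


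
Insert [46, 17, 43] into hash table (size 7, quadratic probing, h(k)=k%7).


Insertions: 46->slot 4; 17->slot 3; 43->slot 1
Table: [None, 43, None, 17, 46, None, None]


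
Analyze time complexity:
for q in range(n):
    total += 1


Per nesting level: O(n) = O(n)
Complexity: O(n)


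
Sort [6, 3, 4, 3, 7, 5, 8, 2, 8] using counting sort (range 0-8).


Count array: [0, 0, 1, 2, 1, 1, 1, 1, 2]
Reconstruct: [2, 3, 3, 4, 5, 6, 7, 8, 8]


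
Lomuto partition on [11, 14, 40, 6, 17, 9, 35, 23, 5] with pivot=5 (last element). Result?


Elements <= 5 go left of pivot.
Result: [5, 14, 40, 6, 17, 9, 35, 23, 11], pivot at index 0


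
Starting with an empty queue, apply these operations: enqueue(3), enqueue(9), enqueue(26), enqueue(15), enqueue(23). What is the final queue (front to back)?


enqueue(3) -> [3]
enqueue(9) -> [3, 9]
enqueue(26) -> [3, 9, 26]
enqueue(15) -> [3, 9, 26, 15]
enqueue(23) -> [3, 9, 26, 15, 23]
Final queue (front to back): [3, 9, 26, 15, 23]


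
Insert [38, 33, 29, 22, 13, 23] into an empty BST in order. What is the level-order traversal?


Root = 38; build tree by BST insertion.
Level-Order traversal: [38, 33, 29, 22, 13, 23]


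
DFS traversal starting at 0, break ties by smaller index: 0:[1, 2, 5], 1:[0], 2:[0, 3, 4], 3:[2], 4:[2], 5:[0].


DFS stack-based: start with [0]
Visit order: [0, 1, 2, 3, 4, 5]


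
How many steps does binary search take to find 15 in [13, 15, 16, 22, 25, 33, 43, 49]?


Search for 15:
[0,7] mid=3 arr[3]=22
[0,2] mid=1 arr[1]=15
Total: 2 comparisons


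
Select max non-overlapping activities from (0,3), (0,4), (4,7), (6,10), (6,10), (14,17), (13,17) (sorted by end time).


Greedy: pick earliest-ending, then skip overlaps.
Selected (3 activities): [(0, 3), (4, 7), (14, 17)]


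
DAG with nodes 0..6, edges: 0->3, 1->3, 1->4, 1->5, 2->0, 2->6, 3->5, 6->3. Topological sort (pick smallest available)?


Kahn's algorithm, process smallest node first
Order: [1, 2, 0, 4, 6, 3, 5]


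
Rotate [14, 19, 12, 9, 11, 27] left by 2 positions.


Left rotate by 2: [12, 9, 11, 27, 14, 19]


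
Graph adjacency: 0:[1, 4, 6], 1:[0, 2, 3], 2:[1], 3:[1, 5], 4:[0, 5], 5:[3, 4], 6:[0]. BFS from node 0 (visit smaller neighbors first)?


BFS queue: start with [0]
Visit order: [0, 1, 4, 6, 2, 3, 5]


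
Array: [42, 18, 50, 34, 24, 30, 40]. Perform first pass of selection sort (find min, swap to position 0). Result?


After one pass: [18, 42, 50, 34, 24, 30, 40]


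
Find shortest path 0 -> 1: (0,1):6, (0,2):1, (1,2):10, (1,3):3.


Dijkstra from 0:
Distances: {0: 0, 1: 6, 2: 1, 3: 9}
Shortest distance to 1 = 6, path = [0, 1]


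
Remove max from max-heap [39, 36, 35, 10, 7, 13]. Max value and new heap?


Max = 39
Replace root with last, heapify down
Resulting heap: [36, 13, 35, 10, 7]


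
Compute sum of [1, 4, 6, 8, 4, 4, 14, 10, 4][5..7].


Prefix sums: [0, 1, 5, 11, 19, 23, 27, 41, 51, 55]
Sum[5..7] = prefix[8] - prefix[5] = 51 - 23 = 28


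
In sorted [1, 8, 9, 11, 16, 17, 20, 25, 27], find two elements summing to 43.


Two pointers: lo=0, hi=8
Found pair: (16, 27) summing to 43


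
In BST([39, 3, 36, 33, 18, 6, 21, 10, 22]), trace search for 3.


BST root = 39
Search for 3: compare at each node
Path: [39, 3]


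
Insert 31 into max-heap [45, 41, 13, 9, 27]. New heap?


Append 31: [45, 41, 13, 9, 27, 31]
Bubble up: swap idx 5(31) with idx 2(13)
Result: [45, 41, 31, 9, 27, 13]


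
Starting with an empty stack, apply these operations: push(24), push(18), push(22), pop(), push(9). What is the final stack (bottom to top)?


push(24) -> [24]
push(18) -> [24, 18]
push(22) -> [24, 18, 22]
pop() returns 22 -> [24, 18]
push(9) -> [24, 18, 9]
Final stack (bottom to top): [24, 18, 9]


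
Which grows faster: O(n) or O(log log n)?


double-logarithmic grows slower than linear
O(log log n) is asymptotically smaller; O(n) grows faster


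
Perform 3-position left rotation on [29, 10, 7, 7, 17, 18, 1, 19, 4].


Left rotate by 3: [7, 17, 18, 1, 19, 4, 29, 10, 7]


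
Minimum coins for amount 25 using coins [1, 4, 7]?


dp[0]=0; dp[i]=1+min(dp[i-c] for c in coins)
...dp[20]=5, dp[21]=3, dp[22]=4, dp[23]=5, dp[24]=6, dp[25]=4
Minimum coins for 25 = 4


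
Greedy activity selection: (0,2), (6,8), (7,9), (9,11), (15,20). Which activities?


Greedy: pick earliest-ending, then skip overlaps.
Selected (4 activities): [(0, 2), (6, 8), (9, 11), (15, 20)]


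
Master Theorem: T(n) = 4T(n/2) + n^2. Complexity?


a=4, b=2, c=2. log_2(4)=2 = c=2. Case 2: O(n^c log n) = O(n^2 log n)
Complexity: O(n^2 log n)


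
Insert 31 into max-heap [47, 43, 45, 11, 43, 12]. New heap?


Append 31: [47, 43, 45, 11, 43, 12, 31]
Bubble up: no swaps needed
Result: [47, 43, 45, 11, 43, 12, 31]


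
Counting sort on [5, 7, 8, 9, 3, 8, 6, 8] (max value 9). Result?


Count array: [0, 0, 0, 1, 0, 1, 1, 1, 3, 1]
Reconstruct: [3, 5, 6, 7, 8, 8, 8, 9]


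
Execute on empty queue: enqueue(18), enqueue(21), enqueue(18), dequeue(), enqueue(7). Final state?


enqueue(18) -> [18]
enqueue(21) -> [18, 21]
enqueue(18) -> [18, 21, 18]
dequeue() returns 18 -> [21, 18]
enqueue(7) -> [21, 18, 7]
Final queue (front to back): [21, 18, 7]


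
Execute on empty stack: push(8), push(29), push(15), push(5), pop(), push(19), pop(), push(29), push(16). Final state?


push(8) -> [8]
push(29) -> [8, 29]
push(15) -> [8, 29, 15]
push(5) -> [8, 29, 15, 5]
pop() returns 5 -> [8, 29, 15]
push(19) -> [8, 29, 15, 19]
pop() returns 19 -> [8, 29, 15]
push(29) -> [8, 29, 15, 29]
push(16) -> [8, 29, 15, 29, 16]
Final stack (bottom to top): [8, 29, 15, 29, 16]


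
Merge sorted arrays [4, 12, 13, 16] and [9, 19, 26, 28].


Compare heads, take smaller each step.
Merged: [4, 9, 12, 13, 16, 19, 26, 28]


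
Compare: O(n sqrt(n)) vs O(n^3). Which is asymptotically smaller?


n^1.5 grows slower than cubic
O(n sqrt(n)) is asymptotically smaller; O(n^3) grows faster


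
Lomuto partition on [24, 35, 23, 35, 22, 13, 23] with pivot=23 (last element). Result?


Elements <= 23 go left of pivot.
Result: [23, 22, 13, 23, 35, 24, 35], pivot at index 3


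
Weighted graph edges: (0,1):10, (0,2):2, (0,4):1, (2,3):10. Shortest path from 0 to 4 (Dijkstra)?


Dijkstra from 0:
Distances: {0: 0, 1: 10, 2: 2, 3: 12, 4: 1}
Shortest distance to 4 = 1, path = [0, 4]


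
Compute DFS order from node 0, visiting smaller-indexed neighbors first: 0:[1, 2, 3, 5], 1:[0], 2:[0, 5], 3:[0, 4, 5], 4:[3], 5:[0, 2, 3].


DFS stack-based: start with [0]
Visit order: [0, 1, 2, 5, 3, 4]


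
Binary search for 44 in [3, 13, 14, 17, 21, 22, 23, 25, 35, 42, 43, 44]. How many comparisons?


Search for 44:
[0,11] mid=5 arr[5]=22
[6,11] mid=8 arr[8]=35
[9,11] mid=10 arr[10]=43
[11,11] mid=11 arr[11]=44
Total: 4 comparisons


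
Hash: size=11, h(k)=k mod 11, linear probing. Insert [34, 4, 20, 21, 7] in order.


Insertions: 34->slot 1; 4->slot 4; 20->slot 9; 21->slot 10; 7->slot 7
Table: [None, 34, None, None, 4, None, None, 7, None, 20, 21]
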